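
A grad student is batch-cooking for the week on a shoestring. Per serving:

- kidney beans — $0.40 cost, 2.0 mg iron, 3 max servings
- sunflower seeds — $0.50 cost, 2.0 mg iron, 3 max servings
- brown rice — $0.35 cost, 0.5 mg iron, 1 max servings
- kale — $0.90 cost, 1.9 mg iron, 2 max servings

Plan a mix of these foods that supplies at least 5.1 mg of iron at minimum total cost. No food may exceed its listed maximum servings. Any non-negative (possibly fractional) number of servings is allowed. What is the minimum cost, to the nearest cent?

$1.02

Cost per mg of iron: kidney beans $0.2000, sunflower seeds $0.2500, kale $0.4737, brown rice $0.7000.
Take 2.55 servings of kidney beans: +5.1 mg iron for $1.02 (total $1.02, still need 0.0 mg).
Greedy by cheapest-per-mg is optimal for a single linear constraint, so the minimum cost is $1.02.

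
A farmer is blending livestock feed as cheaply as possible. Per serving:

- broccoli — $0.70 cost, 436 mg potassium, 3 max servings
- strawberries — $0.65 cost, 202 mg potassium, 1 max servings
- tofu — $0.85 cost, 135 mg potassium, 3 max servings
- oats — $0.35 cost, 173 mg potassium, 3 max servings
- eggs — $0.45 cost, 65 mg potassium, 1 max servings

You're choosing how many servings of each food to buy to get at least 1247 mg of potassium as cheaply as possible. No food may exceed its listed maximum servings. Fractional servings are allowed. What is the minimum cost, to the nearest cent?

Cost per mg of potassium: broccoli $0.0016, oats $0.0020, strawberries $0.0032, tofu $0.0063, eggs $0.0069.
Take 2.86 servings of broccoli: +1247.0 mg potassium for $2.00 (total $2.00, still need 0.0 mg).
Filling from the cheapest source first is optimal under one linear minimum: $2.00.

$2.00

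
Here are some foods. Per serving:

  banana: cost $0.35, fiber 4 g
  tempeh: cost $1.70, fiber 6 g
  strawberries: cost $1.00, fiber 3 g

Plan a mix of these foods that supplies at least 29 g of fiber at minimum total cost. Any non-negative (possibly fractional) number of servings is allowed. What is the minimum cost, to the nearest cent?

$2.54

Cost per g of fiber: banana $0.0875, tempeh $0.2833, strawberries $0.3333.
With no serving limits, use only banana: 29 g / 4 g = 7.25 servings × $0.35 = $2.54.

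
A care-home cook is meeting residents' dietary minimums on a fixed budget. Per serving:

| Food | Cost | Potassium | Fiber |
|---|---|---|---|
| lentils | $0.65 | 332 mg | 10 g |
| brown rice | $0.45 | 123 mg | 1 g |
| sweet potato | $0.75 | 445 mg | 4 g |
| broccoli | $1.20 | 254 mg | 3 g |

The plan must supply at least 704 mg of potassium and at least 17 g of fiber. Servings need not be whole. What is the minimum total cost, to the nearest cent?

For a min-cost LP with two ≥-constraints, a basic feasible solution has at most two positive variables.
lentils only: max(704/332, 17/10) = 2.12 servings → $1.38.
brown rice only: max(704/123, 17/1) = 17 servings → $7.65.
sweet potato only: max(704/445, 17/4) = 4.25 servings → $3.19.
broccoli only: max(704/254, 17/3) = 5.667 servings → $6.80.
lentils + brown rice with both tight: 1.545 servings and 1.555 servings → $1.70.
lentils + sweet potato with both tight: 1.521 servings and 0.4471 servings → $1.32.
lentils + broccoli with both tight: 1.429 servings and 0.9041 servings → $2.01.
brown rice + sweet potato: the both-tight solution has a negative serving — not a feasible corner.
brown rice + broccoli with both targets exact would need a negative amount; discard.
sweet potato + broccoli with both targets exact would need a negative amount; discard.
So the least-cost plan costs $1.32.

$1.32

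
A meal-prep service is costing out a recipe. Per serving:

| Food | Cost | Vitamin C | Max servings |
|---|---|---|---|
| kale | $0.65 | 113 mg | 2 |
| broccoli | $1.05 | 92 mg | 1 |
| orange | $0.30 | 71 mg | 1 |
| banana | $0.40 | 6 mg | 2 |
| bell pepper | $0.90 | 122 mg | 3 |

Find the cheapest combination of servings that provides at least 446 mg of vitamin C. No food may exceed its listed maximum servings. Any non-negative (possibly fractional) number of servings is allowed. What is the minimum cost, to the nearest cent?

$2.70

Cost per mg of vitamin C: orange $0.0042, kale $0.0058, bell pepper $0.0074, broccoli $0.0114, banana $0.0667.
Take 1 serving of orange: +71.0 mg vitamin C for $0.30 (total $0.30, still need 375.0 mg).
Take 2 servings of kale: +226.0 mg vitamin C for $1.30 (total $1.60, still need 149.0 mg).
Take 1.221 servings of bell pepper: +149.0 mg vitamin C for $1.10 (total $2.70, still need 0.0 mg).
Filling from the cheapest source first is optimal under one linear minimum: $2.70.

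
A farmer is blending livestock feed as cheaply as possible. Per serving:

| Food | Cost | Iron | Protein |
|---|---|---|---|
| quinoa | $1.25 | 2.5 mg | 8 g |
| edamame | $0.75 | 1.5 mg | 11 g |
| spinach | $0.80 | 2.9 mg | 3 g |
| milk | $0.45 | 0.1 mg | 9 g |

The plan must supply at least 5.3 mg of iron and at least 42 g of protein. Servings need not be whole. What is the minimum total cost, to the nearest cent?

$2.80

Compare the cost at each extreme point of the feasible region.
quinoa only: max(5.3/2.5, 42/8) = 5.25 servings → $6.56.
edamame only: max(5.3/1.5, 42/11) = 3.818 servings → $2.86.
spinach only: max(5.3/2.9, 42/3) = 14 servings → $11.20.
milk only: max(5.3/0.1, 42/9) = 53 servings → $23.85.
quinoa + edamame: the both-tight solution has a negative serving — not a feasible corner.
quinoa + spinach: intersection lies outside the first quadrant.
quinoa + milk with both tight: 2.005 servings and 2.885 servings → $3.80.
edamame + spinach with both targets exact would need a negative amount; discard.
edamame + milk with both tight: 3.508 servings and 0.379 servings → $2.80.
spinach + milk with both tight: 1.686 servings and 4.105 servings → $3.20.
So the least-cost plan costs $2.80.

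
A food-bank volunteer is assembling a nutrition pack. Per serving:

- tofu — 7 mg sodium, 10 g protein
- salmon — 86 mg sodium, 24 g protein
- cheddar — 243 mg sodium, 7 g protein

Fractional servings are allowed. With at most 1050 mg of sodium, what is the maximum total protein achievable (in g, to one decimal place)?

Protein per mg sodium: tofu 1.429, salmon 0.2791, cheddar 0.02881.
With no serving limits, spend the whole sodium allowance on tofu: 1050 mg / 7 mg × 10 g = 1500.0 g.

1500.0 g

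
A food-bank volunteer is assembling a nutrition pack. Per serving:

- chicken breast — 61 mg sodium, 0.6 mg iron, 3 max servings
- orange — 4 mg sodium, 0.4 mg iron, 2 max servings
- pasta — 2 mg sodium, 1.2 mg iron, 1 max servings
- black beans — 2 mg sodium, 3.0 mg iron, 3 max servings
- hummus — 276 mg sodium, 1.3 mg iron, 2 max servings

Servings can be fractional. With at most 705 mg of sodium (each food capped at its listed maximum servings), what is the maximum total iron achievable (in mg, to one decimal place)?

15.2 mg

Iron per mg sodium: black beans 1.5, pasta 0.6, orange 0.1, chicken breast 0.009836, hummus 0.00471.
Take 3 servings of black beans: uses 6 mg sodium, +9.0 mg iron (running total 9.0 mg).
Take 1 serving of pasta: uses 2 mg sodium, +1.2 mg iron (running total 10.2 mg).
Take 2 servings of orange: uses 8 mg sodium, +0.8 mg iron (running total 11.0 mg).
Take 3 servings of chicken breast: uses 183 mg sodium, +1.8 mg iron (running total 12.8 mg).
Take 1.833 servings of hummus: uses 506 mg sodium, +2.4 mg iron (running total 15.2 mg).
Filling greedily by iron-per-mg sodium is optimal for one linear limit, giving 15.2 mg.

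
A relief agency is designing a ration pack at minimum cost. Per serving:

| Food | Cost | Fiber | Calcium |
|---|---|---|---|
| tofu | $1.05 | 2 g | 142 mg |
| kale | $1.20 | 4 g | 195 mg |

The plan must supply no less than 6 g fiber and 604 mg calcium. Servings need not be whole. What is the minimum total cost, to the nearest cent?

tofu only: max(6/2, 604/142) = 4.254 servings → $4.47.
kale only: max(6/4, 604/195) = 3.097 servings → $3.72.
tofu + kale: the both-tight solution has a negative serving — not a feasible corner.
So the least-cost plan costs $3.72.

$3.72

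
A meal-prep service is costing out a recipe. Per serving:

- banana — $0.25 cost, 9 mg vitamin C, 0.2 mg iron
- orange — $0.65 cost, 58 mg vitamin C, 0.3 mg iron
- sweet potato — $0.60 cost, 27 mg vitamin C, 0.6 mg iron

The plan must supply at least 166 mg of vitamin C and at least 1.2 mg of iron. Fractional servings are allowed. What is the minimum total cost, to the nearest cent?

$2.08

Minimising a linear cost over {vitamin C ≥ 166, iron ≥ 1.2, servings ≥ 0} — the optimum is at a vertex, using one or two foods.
banana only: max(166/9, 1.2/0.2) = 18.44 servings → $4.61.
orange only: max(166/58, 1.2/0.3) = 4 servings → $2.60.
sweet potato only: max(166/27, 1.2/0.6) = 6.148 servings → $3.69.
banana + orange with both tight: 2.225 servings and 2.517 servings → $2.19.
banana + sweet potato (both tight): parallel constraints — no distinct corner.
orange + sweet potato with both tight: 2.517 servings and 0.7416 servings → $2.08.
The minimum over all feasible corners is $2.08.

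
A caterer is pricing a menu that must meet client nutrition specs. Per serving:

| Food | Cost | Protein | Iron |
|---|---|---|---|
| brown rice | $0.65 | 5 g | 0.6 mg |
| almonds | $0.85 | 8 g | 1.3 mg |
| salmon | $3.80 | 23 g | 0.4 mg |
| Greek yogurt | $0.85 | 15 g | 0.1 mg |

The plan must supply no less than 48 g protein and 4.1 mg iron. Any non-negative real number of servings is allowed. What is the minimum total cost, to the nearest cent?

$3.92

An LP optimum is at a vertex; with two nutrient constraints at most two foods are used. Check each candidate.
brown rice only: max(48/5, 4.1/0.6) = 9.6 servings → $6.24.
almonds only: max(48/8, 4.1/1.3) = 6 servings → $5.10.
salmon only: max(48/23, 4.1/0.4) = 10.25 servings → $38.95.
Greek yogurt only: max(48/15, 4.1/0.1) = 41 servings → $34.85.
brown rice + almonds: intersection lies outside the first quadrant.
brown rice + salmon with both tight: 6.364 servings and 0.7034 servings → $6.81.
brown rice + Greek yogurt with both tight: 6.671 servings and 0.9765 servings → $5.17.
almonds + salmon with both tight: 2.813 servings and 1.109 servings → $6.60.
almonds + Greek yogurt with both tight: 3.032 servings and 1.583 servings → $3.92.
salmon + Greek yogurt with both targets exact would need a negative amount; discard.
So the least-cost plan costs $3.92.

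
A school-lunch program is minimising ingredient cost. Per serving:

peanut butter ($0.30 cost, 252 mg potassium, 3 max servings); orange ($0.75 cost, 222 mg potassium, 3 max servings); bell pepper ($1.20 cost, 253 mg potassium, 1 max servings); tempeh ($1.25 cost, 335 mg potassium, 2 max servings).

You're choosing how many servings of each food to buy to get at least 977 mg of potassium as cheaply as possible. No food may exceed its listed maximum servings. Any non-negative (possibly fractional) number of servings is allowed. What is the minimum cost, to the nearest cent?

$1.65

Cost per mg of potassium: peanut butter $0.0012, orange $0.0034, tempeh $0.0037, bell pepper $0.0047.
Take 3 servings of peanut butter: +756.0 mg potassium for $0.90 (total $0.90, still need 221.0 mg).
Take 0.9955 servings of orange: +221.0 mg potassium for $0.75 (total $1.65, still need 0.0 mg).
Greedy by cheapest-per-mg is optimal for a single linear constraint, so the minimum cost is $1.65.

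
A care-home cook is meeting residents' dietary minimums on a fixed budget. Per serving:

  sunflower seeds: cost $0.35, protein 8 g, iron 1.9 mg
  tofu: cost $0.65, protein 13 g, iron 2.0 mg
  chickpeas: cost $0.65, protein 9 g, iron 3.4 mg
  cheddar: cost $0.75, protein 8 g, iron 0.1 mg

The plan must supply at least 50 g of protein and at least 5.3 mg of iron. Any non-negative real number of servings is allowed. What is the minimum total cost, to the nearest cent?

At the optimum either one food covers both requirements or two foods hit both targets exactly; no other combination can be cheaper.
sunflower seeds only: max(50/8, 5.3/1.9) = 6.25 servings → $2.19.
tofu only: max(50/13, 5.3/2.0) = 3.846 servings → $2.50.
chickpeas only: max(50/9, 5.3/3.4) = 5.556 servings → $3.61.
cheddar only: max(50/8, 5.3/0.1) = 53 servings → $39.75.
sunflower seeds + tofu: the both-tight solution has a negative serving — not a feasible corner.
sunflower seeds + chickpeas: intersection lies outside the first quadrant.
sunflower seeds + cheddar with both tight: 2.597 servings and 3.653 servings → $3.65.
tofu + chickpeas with both targets exact would need a negative amount; discard.
tofu + cheddar with both tight: 2.544 servings and 2.116 servings → $3.24.
chickpeas + cheddar with both tight: 1.422 servings and 4.65 servings → $4.41.
So the least-cost plan costs $2.19.

$2.19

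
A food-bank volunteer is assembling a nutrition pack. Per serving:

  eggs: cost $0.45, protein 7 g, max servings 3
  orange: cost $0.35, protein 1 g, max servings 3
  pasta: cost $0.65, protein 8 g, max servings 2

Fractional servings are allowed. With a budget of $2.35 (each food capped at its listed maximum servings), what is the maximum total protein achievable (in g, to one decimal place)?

Protein per dollar: eggs 15.56, pasta 12.31, orange 2.857.
Take 3 servings of eggs: spends $1.35, +21.0 g protein (running total 21.0 g).
Take 1.538 servings of pasta: spends $1.00, +12.3 g protein (running total 33.3 g).
Filling greedily by protein-per-dollar is optimal for one linear limit, giving 33.3 g.

33.3 g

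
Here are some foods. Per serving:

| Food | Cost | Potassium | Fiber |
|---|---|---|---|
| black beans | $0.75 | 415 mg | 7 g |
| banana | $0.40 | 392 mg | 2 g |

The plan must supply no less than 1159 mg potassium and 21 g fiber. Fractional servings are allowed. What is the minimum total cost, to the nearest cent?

$2.25

black beans only: max(1159/415, 21/7) = 3 servings → $2.25.
banana only: max(1159/392, 21/2) = 10.5 servings → $4.20.
black beans + banana: intersection lies outside the first quadrant.
Cheapest feasible corner: $2.25.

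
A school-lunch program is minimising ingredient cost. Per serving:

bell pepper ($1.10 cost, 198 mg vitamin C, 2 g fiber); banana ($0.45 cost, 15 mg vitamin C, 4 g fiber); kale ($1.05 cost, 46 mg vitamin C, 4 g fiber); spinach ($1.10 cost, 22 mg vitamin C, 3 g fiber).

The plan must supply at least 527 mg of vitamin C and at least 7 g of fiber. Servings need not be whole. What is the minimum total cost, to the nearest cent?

$3.09

For a min-cost LP with two ≥-constraints, a basic feasible solution has at most two positive variables.
bell pepper only: max(527/198, 7/2) = 3.5 servings → $3.85.
banana only: max(527/15, 7/4) = 35.13 servings → $15.81.
kale only: max(527/46, 7/4) = 11.46 servings → $12.03.
spinach only: max(527/22, 7/3) = 23.95 servings → $26.35.
bell pepper + banana with both tight: 2.629 servings and 0.4357 servings → $3.09.
bell pepper + kale with both tight: 2.551 servings and 0.4743 servings → $3.30.
bell pepper + spinach with both tight: 2.595 servings and 0.6036 servings → $3.52.
banana + kale with both targets exact would need a negative amount; discard.
banana + spinach: the both-tight solution has a negative serving — not a feasible corner.
kale + spinach with both targets exact would need a negative amount; discard.
The minimum over all feasible corners is $3.09.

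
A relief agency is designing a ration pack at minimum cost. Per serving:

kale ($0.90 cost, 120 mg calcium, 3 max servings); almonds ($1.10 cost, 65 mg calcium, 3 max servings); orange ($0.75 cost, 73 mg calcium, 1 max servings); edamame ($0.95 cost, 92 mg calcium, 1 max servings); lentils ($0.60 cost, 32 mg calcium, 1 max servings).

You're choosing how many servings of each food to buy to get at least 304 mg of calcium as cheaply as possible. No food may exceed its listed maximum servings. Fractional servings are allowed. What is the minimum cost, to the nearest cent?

$2.28

Cost per mg of calcium: kale $0.0075, orange $0.0103, edamame $0.0103, almonds $0.0169, lentils $0.0187.
Take 2.533 servings of kale: +304.0 mg calcium for $2.28 (total $2.28, still need 0.0 mg).
Greedy by cheapest-per-mg is optimal for a single linear constraint, so the minimum cost is $2.28.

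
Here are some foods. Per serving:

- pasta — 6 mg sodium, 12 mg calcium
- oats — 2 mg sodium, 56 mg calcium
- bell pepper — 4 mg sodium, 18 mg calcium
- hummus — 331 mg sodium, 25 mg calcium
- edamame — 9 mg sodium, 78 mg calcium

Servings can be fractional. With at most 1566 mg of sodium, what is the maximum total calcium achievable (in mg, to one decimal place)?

43848.0 mg

Calcium per mg sodium: oats 28, edamame 8.667, bell pepper 4.5, pasta 2, hummus 0.07553.
With no serving limits, spend the whole sodium allowance on oats: 1566 mg / 2 mg × 56 mg = 43848.0 mg.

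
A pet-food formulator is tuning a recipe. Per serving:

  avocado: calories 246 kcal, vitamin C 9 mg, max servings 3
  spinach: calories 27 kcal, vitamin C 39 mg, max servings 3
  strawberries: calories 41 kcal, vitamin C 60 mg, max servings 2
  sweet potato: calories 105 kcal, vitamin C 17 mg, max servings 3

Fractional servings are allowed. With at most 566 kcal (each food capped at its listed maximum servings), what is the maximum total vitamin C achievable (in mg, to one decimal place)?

291.2 mg

Vitamin C per kcal: strawberries 1.463, spinach 1.444, sweet potato 0.1619, avocado 0.03659.
Take 2 servings of strawberries: uses 82 kcal, +120.0 mg vitamin C (running total 120.0 mg).
Take 3 servings of spinach: uses 81 kcal, +117.0 mg vitamin C (running total 237.0 mg).
Take 3 servings of sweet potato: uses 315 kcal, +51.0 mg vitamin C (running total 288.0 mg).
Take 0.3577 servings of avocado: uses 88 kcal, +3.2 mg vitamin C (running total 291.2 mg).
Filling greedily by vitamin C-per-kcal is optimal for one linear limit, giving 291.2 mg.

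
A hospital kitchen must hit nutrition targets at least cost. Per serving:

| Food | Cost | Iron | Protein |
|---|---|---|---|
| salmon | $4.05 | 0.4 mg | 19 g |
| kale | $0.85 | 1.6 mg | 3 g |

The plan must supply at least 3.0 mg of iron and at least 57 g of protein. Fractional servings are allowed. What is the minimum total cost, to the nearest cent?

salmon only: max(3.0/0.4, 57/19) = 7.5 servings → $30.38.
kale only: max(3.0/1.6, 57/3) = 19 servings → $16.15.
salmon + kale with both tight: 2.815 servings and 1.171 servings → $12.40.
So the least-cost plan costs $12.40.

$12.40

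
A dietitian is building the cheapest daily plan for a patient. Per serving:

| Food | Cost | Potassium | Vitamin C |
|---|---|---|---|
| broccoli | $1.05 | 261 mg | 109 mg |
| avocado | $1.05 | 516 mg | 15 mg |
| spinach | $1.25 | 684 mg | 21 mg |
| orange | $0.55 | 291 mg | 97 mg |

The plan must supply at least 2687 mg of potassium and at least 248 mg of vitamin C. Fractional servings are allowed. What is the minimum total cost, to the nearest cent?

$4.94

Minimising a linear cost over {potassium ≥ 2687, vitamin C ≥ 248, servings ≥ 0} — the optimum is at a vertex, using one or two foods.
broccoli only: max(2687/261, 248/109) = 10.3 servings → $10.81.
avocado only: max(2687/516, 248/15) = 16.53 servings → $17.36.
spinach only: max(2687/684, 248/21) = 11.81 servings → $14.76.
orange only: max(2687/291, 248/97) = 9.234 servings → $5.08.
broccoli + avocado with both tight: 1.675 servings and 4.36 servings → $6.34.
broccoli + spinach with both tight: 1.639 servings and 3.303 servings → $5.85.
broccoli + orange: the both-tight solution has a negative serving — not a feasible corner.
avocado + spinach: the both-tight solution has a negative serving — not a feasible corner.
avocado + orange with both tight: 4.125 servings and 1.919 servings → $5.39.
spinach + orange with both tight: 3.129 servings and 1.879 servings → $4.94.
The minimum over all feasible corners is $4.94.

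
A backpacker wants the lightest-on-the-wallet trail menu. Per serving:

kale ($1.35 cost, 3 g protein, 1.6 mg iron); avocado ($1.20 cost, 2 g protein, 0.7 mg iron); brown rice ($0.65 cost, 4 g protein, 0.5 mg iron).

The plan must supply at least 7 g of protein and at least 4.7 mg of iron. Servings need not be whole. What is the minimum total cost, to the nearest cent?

$3.97

Compare the cost at each extreme point of the feasible region.
kale only: max(7/3, 4.7/1.6) = 2.938 servings → $3.97.
avocado only: max(7/2, 4.7/0.7) = 6.714 servings → $8.06.
brown rice only: max(7/4, 4.7/0.5) = 9.4 servings → $6.11.
kale + avocado: the both-tight solution has a negative serving — not a feasible corner.
kale + brown rice with both targets exact would need a negative amount; discard.
avocado + brown rice: intersection lies outside the first quadrant.
So the least-cost plan costs $3.97.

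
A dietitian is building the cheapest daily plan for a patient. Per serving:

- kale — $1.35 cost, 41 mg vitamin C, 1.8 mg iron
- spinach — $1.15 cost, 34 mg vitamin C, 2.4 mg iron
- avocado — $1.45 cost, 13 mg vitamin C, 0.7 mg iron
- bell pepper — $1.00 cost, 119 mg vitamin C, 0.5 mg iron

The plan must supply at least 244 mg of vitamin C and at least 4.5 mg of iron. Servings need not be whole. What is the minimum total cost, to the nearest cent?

An LP optimum is at a vertex; with two nutrient constraints at most two foods are used. Check each candidate.
kale only: max(244/41, 4.5/1.8) = 5.951 servings → $8.03.
spinach only: max(244/34, 4.5/2.4) = 7.176 servings → $8.25.
avocado only: max(244/13, 4.5/0.7) = 18.77 servings → $27.22.
bell pepper only: max(244/119, 4.5/0.5) = 9 servings → $9.00.
kale + spinach with both targets exact would need a negative amount; discard.
kale + avocado with both targets exact would need a negative amount; discard.
kale + bell pepper with both tight: 2.135 servings and 1.315 servings → $4.20.
spinach + avocado: the both-tight solution has a negative serving — not a feasible corner.
spinach + bell pepper with both tight: 1.539 servings and 1.611 servings → $3.38.
avocado + bell pepper with both tight: 5.384 servings and 1.462 servings → $9.27.
Cheapest feasible corner: $3.38.

$3.38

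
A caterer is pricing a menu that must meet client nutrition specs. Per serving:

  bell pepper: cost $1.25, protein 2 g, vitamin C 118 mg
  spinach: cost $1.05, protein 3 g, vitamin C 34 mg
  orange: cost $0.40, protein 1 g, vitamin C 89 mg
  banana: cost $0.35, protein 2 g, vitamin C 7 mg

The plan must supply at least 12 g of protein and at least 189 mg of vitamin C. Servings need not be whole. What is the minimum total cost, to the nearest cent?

$2.49

Minimising a linear cost over {protein ≥ 12, vitamin C ≥ 189, servings ≥ 0} — the optimum is at a vertex, using one or two foods.
bell pepper only: max(12/2, 189/118) = 6 servings → $7.50.
spinach only: max(12/3, 189/34) = 5.559 servings → $5.84.
orange only: max(12/1, 189/89) = 12 servings → $4.80.
banana only: max(12/2, 189/7) = 27 servings → $9.45.
bell pepper + spinach with both tight: 0.5559 servings and 3.629 servings → $4.51.
bell pepper + orange: the both-tight solution has a negative serving — not a feasible corner.
bell pepper + banana with both tight: 1.324 servings and 4.676 servings → $3.29.
spinach + orange with both tight: 3.773 servings and 0.6824 servings → $4.23.
spinach + banana with both targets exact would need a negative amount; discard.
orange + banana with both tight: 1.719 servings and 5.14 servings → $2.49.
The minimum over all feasible corners is $2.49.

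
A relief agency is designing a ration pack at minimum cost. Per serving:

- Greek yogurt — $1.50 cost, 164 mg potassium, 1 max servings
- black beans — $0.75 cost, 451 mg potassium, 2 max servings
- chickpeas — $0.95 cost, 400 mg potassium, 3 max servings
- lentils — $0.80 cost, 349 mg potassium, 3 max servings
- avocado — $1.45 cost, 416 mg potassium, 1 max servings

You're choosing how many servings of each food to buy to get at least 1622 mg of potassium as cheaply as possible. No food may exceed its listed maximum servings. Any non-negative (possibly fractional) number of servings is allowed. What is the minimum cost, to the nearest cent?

$3.15

Cost per mg of potassium: black beans $0.0017, lentils $0.0023, chickpeas $0.0024, avocado $0.0035, Greek yogurt $0.0091.
Take 2 servings of black beans: +902.0 mg potassium for $1.50 (total $1.50, still need 720.0 mg).
Take 2.063 servings of lentils: +720.0 mg potassium for $1.65 (total $3.15, still need 0.0 mg).
Greedy by cheapest-per-mg is optimal for a single linear constraint, so the minimum cost is $3.15.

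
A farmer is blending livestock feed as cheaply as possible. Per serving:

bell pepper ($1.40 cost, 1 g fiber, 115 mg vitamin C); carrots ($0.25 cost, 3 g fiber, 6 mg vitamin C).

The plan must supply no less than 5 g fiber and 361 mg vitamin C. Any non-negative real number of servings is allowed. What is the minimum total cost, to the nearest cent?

An LP optimum is at a vertex; with two nutrient constraints at most two foods are used. Check each candidate.
bell pepper only: max(5/1, 361/115) = 5 servings → $7.00.
carrots only: max(5/3, 361/6) = 60.17 servings → $15.04.
bell pepper + carrots with both tight: 3.106 servings and 0.6313 servings → $4.51.
So the least-cost plan costs $4.51.

$4.51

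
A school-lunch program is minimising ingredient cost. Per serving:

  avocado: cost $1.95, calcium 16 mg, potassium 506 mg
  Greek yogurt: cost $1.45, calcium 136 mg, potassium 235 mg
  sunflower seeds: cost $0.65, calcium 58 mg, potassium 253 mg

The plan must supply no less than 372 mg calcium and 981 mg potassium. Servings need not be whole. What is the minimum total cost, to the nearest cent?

Minimising a linear cost over {calcium ≥ 372, potassium ≥ 981, servings ≥ 0} — the optimum is at a vertex, using one or two foods.
avocado only: max(372/16, 981/506) = 23.25 servings → $45.34.
Greek yogurt only: max(372/136, 981/235) = 4.174 servings → $6.05.
sunflower seeds only: max(372/58, 981/253) = 6.414 servings → $4.17.
avocado + Greek yogurt with both tight: 0.707 servings and 2.652 servings → $5.22.
avocado + sunflower seeds with both targets exact would need a negative amount; discard.
Greek yogurt + sunflower seeds with both tight: 1.791 servings and 2.214 servings → $4.04.
So the least-cost plan costs $4.04.

$4.04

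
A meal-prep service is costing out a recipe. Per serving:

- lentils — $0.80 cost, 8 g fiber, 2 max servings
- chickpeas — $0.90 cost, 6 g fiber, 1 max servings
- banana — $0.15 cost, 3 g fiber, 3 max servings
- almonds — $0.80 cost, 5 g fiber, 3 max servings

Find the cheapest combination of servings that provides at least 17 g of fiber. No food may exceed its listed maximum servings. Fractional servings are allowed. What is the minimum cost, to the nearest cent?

$1.25

Cost per g of fiber: banana $0.0500, lentils $0.1000, chickpeas $0.1500, almonds $0.1600.
Take 3 servings of banana: +9.0 g fiber for $0.45 (total $0.45, still need 8.0 g).
Take 1 serving of lentils: +8.0 g fiber for $0.80 (total $1.25, still need 0.0 g).
Filling from the cheapest source first is optimal under one linear minimum: $1.25.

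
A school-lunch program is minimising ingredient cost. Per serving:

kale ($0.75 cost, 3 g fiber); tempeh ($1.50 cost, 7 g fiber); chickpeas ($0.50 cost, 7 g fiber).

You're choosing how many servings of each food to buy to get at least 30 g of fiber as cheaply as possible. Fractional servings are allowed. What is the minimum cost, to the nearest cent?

$2.14

Cost per g of fiber: chickpeas $0.0714, tempeh $0.2143, kale $0.2500.
With no serving limits, use only chickpeas: 30 g / 7 g = 4.286 servings × $0.50 = $2.14.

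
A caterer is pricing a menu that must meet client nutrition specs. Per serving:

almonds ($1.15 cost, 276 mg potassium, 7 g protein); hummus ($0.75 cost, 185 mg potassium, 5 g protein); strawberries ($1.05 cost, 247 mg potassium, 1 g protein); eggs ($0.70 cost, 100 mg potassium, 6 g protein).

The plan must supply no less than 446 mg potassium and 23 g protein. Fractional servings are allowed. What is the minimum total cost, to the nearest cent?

$2.79

Minimising a linear cost over {potassium ≥ 446, protein ≥ 23, servings ≥ 0} — the optimum is at a vertex, using one or two foods.
almonds only: max(446/276, 23/7) = 3.286 servings → $3.78.
hummus only: max(446/185, 23/5) = 4.6 servings → $3.45.
strawberries only: max(446/247, 23/1) = 23 servings → $24.15.
eggs only: max(446/100, 23/6) = 4.46 servings → $3.12.
almonds + hummus with both targets exact would need a negative amount; discard.
almonds + strawberries: the both-tight solution has a negative serving — not a feasible corner.
almonds + eggs with both tight: 0.3933 servings and 3.374 servings → $2.81.
hummus + strawberries with both targets exact would need a negative amount; discard.
hummus + eggs with both tight: 0.6164 servings and 3.32 servings → $2.79.
strawberries + eggs with both tight: 0.2721 servings and 3.788 servings → $2.94.
So the least-cost plan costs $2.79.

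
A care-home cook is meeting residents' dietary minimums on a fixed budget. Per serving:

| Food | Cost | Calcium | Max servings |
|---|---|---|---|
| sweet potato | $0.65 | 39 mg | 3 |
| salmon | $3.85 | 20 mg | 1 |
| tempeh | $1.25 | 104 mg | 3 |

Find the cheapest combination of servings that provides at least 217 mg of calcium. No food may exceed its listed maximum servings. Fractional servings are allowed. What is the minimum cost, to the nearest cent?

$2.61

Cost per mg of calcium: tempeh $0.0120, sweet potato $0.0167, salmon $0.1925.
Take 2.087 servings of tempeh: +217.0 mg calcium for $2.61 (total $2.61, still need 0.0 mg).
Filling from the cheapest source first is optimal under one linear minimum: $2.61.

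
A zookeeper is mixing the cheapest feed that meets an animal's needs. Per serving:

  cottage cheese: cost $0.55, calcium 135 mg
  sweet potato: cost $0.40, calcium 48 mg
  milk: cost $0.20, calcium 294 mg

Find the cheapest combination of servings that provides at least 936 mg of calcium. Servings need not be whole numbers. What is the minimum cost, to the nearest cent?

$0.64

Cost per mg of calcium: milk $0.0007, cottage cheese $0.0041, sweet potato $0.0083.
With no serving limits, use only milk: 936 mg / 294 mg = 3.184 servings × $0.20 = $0.64.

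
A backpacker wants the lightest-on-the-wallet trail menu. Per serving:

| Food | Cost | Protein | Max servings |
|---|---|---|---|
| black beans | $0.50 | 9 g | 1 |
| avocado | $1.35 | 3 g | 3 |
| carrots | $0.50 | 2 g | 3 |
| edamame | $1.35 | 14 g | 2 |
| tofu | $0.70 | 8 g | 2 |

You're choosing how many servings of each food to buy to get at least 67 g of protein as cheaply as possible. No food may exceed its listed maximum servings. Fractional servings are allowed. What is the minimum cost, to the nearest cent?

$9.70

Cost per g of protein: black beans $0.0556, tofu $0.0875, edamame $0.0964, carrots $0.2500, avocado $0.4500.
Take 1 serving of black beans: +9.0 g protein for $0.50 (total $0.50, still need 58.0 g).
Take 2 servings of tofu: +16.0 g protein for $1.40 (total $1.90, still need 42.0 g).
Take 2 servings of edamame: +28.0 g protein for $2.70 (total $4.60, still need 14.0 g).
Take 3 servings of carrots: +6.0 g protein for $1.50 (total $6.10, still need 8.0 g).
Take 2.667 servings of avocado: +8.0 g protein for $3.60 (total $9.70, still need 0.0 g).
Greedy by cheapest-per-g is optimal for a single linear constraint, so the minimum cost is $9.70.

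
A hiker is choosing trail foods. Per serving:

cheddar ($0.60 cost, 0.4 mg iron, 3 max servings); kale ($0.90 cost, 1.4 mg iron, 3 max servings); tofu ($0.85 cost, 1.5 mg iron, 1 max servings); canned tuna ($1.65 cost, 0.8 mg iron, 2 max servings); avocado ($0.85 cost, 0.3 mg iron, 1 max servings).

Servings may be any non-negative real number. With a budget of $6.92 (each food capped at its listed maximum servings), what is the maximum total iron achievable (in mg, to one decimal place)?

Iron per dollar: tofu 1.765, kale 1.556, cheddar 0.6667, canned tuna 0.4848, avocado 0.3529.
Take 1 serving of tofu: spends $0.85, +1.5 mg iron (running total 1.5 mg).
Take 3 servings of kale: spends $2.70, +4.2 mg iron (running total 5.7 mg).
Take 3 servings of cheddar: spends $1.80, +1.2 mg iron (running total 6.9 mg).
Take 0.9515 servings of canned tuna: spends $1.57, +0.8 mg iron (running total 7.7 mg).
Filling greedily by iron-per-dollar is optimal for one linear limit, giving 7.7 mg.

7.7 mg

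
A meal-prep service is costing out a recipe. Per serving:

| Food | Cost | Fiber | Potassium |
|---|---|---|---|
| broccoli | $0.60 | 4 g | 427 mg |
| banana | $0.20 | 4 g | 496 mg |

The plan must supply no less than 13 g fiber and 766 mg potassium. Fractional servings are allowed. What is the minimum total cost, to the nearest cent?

An LP optimum is at a vertex; with two nutrient constraints at most two foods are used. Check each candidate.
broccoli only: max(13/4, 766/427) = 3.25 servings → $1.95.
banana only: max(13/4, 766/496) = 3.25 servings → $0.65.
broccoli + banana: intersection lies outside the first quadrant.
The minimum over all feasible corners is $0.65.

$0.65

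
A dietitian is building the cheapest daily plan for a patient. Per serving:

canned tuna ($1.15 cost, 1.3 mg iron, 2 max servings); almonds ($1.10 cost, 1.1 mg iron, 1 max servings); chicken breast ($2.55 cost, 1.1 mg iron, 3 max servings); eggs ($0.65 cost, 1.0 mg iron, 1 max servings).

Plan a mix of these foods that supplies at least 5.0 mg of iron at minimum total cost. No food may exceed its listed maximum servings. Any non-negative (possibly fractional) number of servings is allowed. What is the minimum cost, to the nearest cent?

$4.75

Cost per mg of iron: eggs $0.6500, canned tuna $0.8846, almonds $1.0000, chicken breast $2.3182.
Take 1 serving of eggs: +1.0 mg iron for $0.65 (total $0.65, still need 4.0 mg).
Take 2 servings of canned tuna: +2.6 mg iron for $2.30 (total $2.95, still need 1.4 mg).
Take 1 serving of almonds: +1.1 mg iron for $1.10 (total $4.05, still need 0.3 mg).
Take 0.2727 servings of chicken breast: +0.3 mg iron for $0.70 (total $4.75, still need 0.0 mg).
Greedy by cheapest-per-mg is optimal for a single linear constraint, so the minimum cost is $4.75.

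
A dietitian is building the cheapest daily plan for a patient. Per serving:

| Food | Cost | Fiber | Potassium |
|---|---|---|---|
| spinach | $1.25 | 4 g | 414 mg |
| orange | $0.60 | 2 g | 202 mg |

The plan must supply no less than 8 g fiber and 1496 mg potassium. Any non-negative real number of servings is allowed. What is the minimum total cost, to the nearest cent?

$4.44

Compare the cost at each extreme point of the feasible region.
spinach only: max(8/4, 1496/414) = 3.614 servings → $4.52.
orange only: max(8/2, 1496/202) = 7.406 servings → $4.44.
spinach + orange: intersection lies outside the first quadrant.
So the least-cost plan costs $4.44.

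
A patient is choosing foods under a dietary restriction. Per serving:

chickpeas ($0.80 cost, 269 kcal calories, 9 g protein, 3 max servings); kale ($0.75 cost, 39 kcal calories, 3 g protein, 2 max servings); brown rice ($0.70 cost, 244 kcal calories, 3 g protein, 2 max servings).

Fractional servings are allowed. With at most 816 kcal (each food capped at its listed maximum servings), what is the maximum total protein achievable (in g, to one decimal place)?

Protein per kcal: kale 0.07692, chickpeas 0.03346, brown rice 0.0123.
Take 2 servings of kale: uses 78 kcal, +6.0 g protein (running total 6.0 g).
Take 2.743 servings of chickpeas: uses 738 kcal, +24.7 g protein (running total 30.7 g).
Filling greedily by protein-per-kcal is optimal for one linear limit, giving 30.7 g.

30.7 g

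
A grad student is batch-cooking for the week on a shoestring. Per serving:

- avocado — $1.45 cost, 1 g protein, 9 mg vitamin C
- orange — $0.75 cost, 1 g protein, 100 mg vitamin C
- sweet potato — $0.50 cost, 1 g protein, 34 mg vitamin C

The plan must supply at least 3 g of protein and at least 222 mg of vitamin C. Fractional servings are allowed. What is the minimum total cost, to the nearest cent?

$1.95

With two linear requirements the optimum uses one or two foods; enumerate the corners.
avocado only: max(3/1, 222/9) = 24.67 servings → $35.77.
orange only: max(3/1, 222/100) = 3 servings → $2.25.
sweet potato only: max(3/1, 222/34) = 6.529 servings → $3.26.
avocado + orange with both tight: 0.8571 servings and 2.143 servings → $2.85.
avocado + sweet potato with both targets exact would need a negative amount; discard.
orange + sweet potato with both tight: 1.818 servings and 1.182 servings → $1.95.
The minimum over all feasible corners is $1.95.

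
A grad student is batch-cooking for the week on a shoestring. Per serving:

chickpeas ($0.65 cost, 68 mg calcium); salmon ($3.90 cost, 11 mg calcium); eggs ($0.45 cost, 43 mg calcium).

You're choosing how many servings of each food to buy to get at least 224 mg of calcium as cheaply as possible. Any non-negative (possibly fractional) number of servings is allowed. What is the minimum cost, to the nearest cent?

$2.14

Cost per mg of calcium: chickpeas $0.0096, eggs $0.0105, salmon $0.3545.
With no serving limits, use only chickpeas: 224 mg / 68 mg = 3.294 servings × $0.65 = $2.14.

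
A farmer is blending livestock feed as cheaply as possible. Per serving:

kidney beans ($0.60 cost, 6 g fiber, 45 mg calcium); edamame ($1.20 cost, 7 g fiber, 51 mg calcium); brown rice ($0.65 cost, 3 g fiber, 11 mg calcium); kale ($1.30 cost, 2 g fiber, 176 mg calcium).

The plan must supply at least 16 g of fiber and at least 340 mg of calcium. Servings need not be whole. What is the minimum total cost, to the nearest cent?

kidney beans only: max(16/6, 340/45) = 7.556 servings → $4.53.
edamame only: max(16/7, 340/51) = 6.667 servings → $8.00.
brown rice only: max(16/3, 340/11) = 30.91 servings → $20.09.
kale only: max(16/2, 340/176) = 8 servings → $10.40.
kidney beans + edamame: intersection lies outside the first quadrant.
kidney beans + brown rice: the both-tight solution has a negative serving — not a feasible corner.
kidney beans + kale with both tight: 2.211 servings and 1.366 servings → $3.10.
edamame + brown rice with both targets exact would need a negative amount; discard.
edamame + kale with both tight: 1.89 servings and 1.384 servings → $4.07.
brown rice + kale with both tight: 4.221 servings and 1.668 servings → $4.91.
Cheapest feasible corner: $3.10.

$3.10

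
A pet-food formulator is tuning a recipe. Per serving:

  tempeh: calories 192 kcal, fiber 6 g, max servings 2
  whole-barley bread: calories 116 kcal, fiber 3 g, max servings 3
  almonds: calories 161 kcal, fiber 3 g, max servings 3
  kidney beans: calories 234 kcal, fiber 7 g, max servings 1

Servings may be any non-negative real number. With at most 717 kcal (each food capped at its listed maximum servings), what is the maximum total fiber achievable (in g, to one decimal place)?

21.6 g

Fiber per kcal: tempeh 0.03125, kidney beans 0.02991, whole-barley bread 0.02586, almonds 0.01863.
Take 2 servings of tempeh: uses 384 kcal, +12.0 g fiber (running total 12.0 g).
Take 1 serving of kidney beans: uses 234 kcal, +7.0 g fiber (running total 19.0 g).
Take 0.8534 servings of whole-barley bread: uses 99 kcal, +2.6 g fiber (running total 21.6 g).
Filling greedily by fiber-per-kcal is optimal for one linear limit, giving 21.6 g.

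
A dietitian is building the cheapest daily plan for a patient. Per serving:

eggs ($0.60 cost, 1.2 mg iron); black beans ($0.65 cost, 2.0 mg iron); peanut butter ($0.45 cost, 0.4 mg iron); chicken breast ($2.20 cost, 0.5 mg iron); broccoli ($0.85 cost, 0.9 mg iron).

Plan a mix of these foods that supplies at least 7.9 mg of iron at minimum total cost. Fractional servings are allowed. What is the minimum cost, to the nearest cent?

Cost per mg of iron: black beans $0.3250, eggs $0.5000, broccoli $0.9444, peanut butter $1.1250, chicken breast $4.4000.
With no serving limits, use only black beans: 7.9 mg / 2.0 mg = 3.95 servings × $0.65 = $2.57.

$2.57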